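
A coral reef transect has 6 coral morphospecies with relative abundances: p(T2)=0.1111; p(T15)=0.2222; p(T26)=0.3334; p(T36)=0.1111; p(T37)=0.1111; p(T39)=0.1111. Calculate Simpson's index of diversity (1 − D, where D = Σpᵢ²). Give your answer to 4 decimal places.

0.7901

D = 0.1111² + 0.2222² + 0.3334² + 0.1111² + 0.1111² + 0.1111² = 0.012343 + 0.049373 + 0.111156 + 0.012343 + 0.012343 + 0.012343 = 0.209901 (working shown to 6 dp, full precision carried).
So 1 − D = 0.790099, i.e. 0.7901 to 4 decimal places.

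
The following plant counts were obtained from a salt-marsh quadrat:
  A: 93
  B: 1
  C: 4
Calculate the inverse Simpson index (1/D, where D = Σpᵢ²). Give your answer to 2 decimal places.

1.11

Total N = 93+1+4 = 98, so the proportions are 0.94898, 0.0102, 0.04082 (working shown to 5 dp, full precision carried).
D = 0.94898² + 0.0102² + 0.04082² = 0.90056 + 0.00010 + 0.00167 = 0.90233.
So 1/D = 1.1082, i.e. 1.11 to 2 decimal places.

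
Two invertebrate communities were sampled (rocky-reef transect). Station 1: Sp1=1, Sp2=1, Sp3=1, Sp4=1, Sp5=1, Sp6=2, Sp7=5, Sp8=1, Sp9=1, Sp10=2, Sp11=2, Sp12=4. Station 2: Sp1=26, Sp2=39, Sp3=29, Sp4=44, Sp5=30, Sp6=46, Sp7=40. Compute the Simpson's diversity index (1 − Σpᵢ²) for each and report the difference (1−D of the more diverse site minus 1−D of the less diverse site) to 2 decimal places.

Station 1: N=22, proportions 0.04545, 0.04545, 0.04545, 0.04545, 0.04545, 0.09091, 0.22727, 0.04545, 0.04545, 0.09091, 0.09091, 0.18182, giving 1−D = 0.87603 (working shown to 5 dp, full precision carried).
Station 2: N=254, proportions 0.10236, 0.15354, 0.11417, 0.17323, 0.11811, 0.1811, 0.15748, giving 1−D = 0.85135.
Difference = |0.87603 − 0.85135| = 0.02468, i.e. 0.02 to 2 decimal places.

0.02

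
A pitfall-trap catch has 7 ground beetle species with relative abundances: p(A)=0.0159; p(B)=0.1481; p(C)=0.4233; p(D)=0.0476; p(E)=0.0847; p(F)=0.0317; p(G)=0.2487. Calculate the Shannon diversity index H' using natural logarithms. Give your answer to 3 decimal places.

1.522

Each pᵢ ln pᵢ term (working shown to 5 dp, full precision carried): 0.0159×(-4.14144)=-0.06585, 0.1481×(-1.90987)=-0.28285, 0.4233×(-0.85967)=-0.36390, 0.0476×(-3.04492)=-0.14494, 0.0847×(-2.46864)=-0.20909, 0.0317×(-3.45144)=-0.10941, 0.2487×(-1.39151)=-0.34607.
Sum = -1.52211, so H' = 1.522.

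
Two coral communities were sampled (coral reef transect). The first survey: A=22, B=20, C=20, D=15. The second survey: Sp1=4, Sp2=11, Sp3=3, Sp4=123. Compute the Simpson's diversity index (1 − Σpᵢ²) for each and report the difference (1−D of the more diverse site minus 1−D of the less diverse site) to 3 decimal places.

The first survey: N=77, proportions 0.28571, 0.25974, 0.25974, 0.19481, giving 1−D = 0.74549 (working shown to 5 dp, full precision carried).
The second survey: N=141, proportions 0.02837, 0.07801, 0.02128, 0.87234, giving 1−D = 0.23168.
Difference = |0.74549 − 0.23168| = 0.51381, i.e. 0.514 to 3 decimal places.

0.514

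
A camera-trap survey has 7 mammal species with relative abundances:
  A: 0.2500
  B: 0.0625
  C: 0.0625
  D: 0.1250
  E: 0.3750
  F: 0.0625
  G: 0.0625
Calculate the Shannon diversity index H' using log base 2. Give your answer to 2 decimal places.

2.41

Each pᵢ log₂ pᵢ term (working shown to 4 dp, full precision carried): 0.25×(-2.0000)=-0.5000, 0.0625×(-4.0000)=-0.2500, 0.0625×(-4.0000)=-0.2500, 0.125×(-3.0000)=-0.3750, 0.375×(-1.4150)=-0.5306, 0.0625×(-4.0000)=-0.2500, 0.0625×(-4.0000)=-0.2500.
Sum = -2.4056, so H' = 2.41.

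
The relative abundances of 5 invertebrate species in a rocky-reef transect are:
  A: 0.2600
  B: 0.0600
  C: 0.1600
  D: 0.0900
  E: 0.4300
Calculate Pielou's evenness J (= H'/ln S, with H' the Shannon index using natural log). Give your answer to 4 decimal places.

H' = −Σ pᵢ ln pᵢ = −((-0.350239) + (-0.168805) + (-0.293213) + (-0.216715) + (-0.362907)) = 1.391879 (working shown to 6 dp, full precision carried).
With S = 5 species, ln S = 1.609438, so J = 1.391879/1.609438 = 0.864823, i.e. 0.8648 to 4 decimal places.

0.8648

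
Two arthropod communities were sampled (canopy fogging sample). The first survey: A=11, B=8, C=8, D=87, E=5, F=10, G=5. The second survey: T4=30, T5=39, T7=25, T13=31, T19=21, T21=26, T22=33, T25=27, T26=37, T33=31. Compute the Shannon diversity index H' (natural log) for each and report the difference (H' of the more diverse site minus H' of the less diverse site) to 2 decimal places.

1.03

The first survey: N=134, proportions 0.0821, 0.0597, 0.0597, 0.6493, 0.0373, 0.0746, 0.0373, giving H' = 1.2613 (working shown to 4 dp, full precision carried).
The second survey: N=300, proportions 0.1, 0.13, 0.0833, 0.1033, 0.07, 0.0867, 0.11, 0.09, 0.1233, 0.1033, giving H' = 2.2874.
Difference = |1.2613 − 2.2874| = 1.0261, i.e. 1.03 to 2 decimal places.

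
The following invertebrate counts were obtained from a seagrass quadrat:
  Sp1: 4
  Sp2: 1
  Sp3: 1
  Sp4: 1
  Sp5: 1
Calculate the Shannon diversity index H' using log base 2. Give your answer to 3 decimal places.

2.000

Total N = 4+1+1+1+1 = 8, so the proportions are 0.5, 0.125, 0.125, 0.125, 0.125 (working shown to 5 dp, full precision carried).
Each pᵢ log₂ pᵢ term: 0.5×(-1.00000)=-0.50000, 0.125×(-3.00000)=-0.37500, 0.125×(-3.00000)=-0.37500, 0.125×(-3.00000)=-0.37500, 0.125×(-3.00000)=-0.37500.
Sum = -2.00000, so H' = 2.000.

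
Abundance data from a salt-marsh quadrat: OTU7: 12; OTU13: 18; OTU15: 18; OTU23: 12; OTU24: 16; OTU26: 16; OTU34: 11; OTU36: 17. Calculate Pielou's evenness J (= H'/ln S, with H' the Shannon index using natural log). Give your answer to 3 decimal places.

0.992

Total N = 12+18+18+12+16+16+11+17 = 120, so the proportions are 0.1, 0.15, 0.15, 0.1, 0.13333, 0.13333, 0.09167, 0.14167 (working shown to 5 dp, full precision carried).
H' = −Σ pᵢ ln pᵢ = −((-0.23026) + (-0.28457) + (-0.28457) + (-0.23026) + (-0.26865) + (-0.26865) + (-0.21905) + (-0.27686)) = 2.06286.
With S = 8 species, ln S = 2.07944, so J = 2.06286/2.07944 = 0.99203, i.e. 0.992 to 3 decimal places.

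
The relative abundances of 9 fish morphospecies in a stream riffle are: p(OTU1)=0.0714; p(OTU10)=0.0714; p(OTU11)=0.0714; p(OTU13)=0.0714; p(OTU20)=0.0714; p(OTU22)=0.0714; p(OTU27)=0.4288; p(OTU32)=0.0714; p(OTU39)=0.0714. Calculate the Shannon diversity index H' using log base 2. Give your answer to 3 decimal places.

2.699

Each pᵢ log₂ pᵢ term (working shown to 5 dp, full precision carried): 0.0714×(-3.80793)=-0.27189, 0.0714×(-3.80793)=-0.27189, 0.0714×(-3.80793)=-0.27189, 0.0714×(-3.80793)=-0.27189, 0.0714×(-3.80793)=-0.27189, 0.0714×(-3.80793)=-0.27189, 0.4288×(-1.22162)=-0.52383, 0.0714×(-3.80793)=-0.27189, 0.0714×(-3.80793)=-0.27189.
Sum = -2.69892, so H' = 2.699.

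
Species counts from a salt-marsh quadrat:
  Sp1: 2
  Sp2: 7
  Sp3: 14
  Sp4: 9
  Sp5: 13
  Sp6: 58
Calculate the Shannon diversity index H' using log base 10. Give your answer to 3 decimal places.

Total N = 2+7+14+9+13+58 = 103, so the proportions are 0.01942, 0.06796, 0.13592, 0.08738, 0.12621, 0.56311 (working shown to 5 dp, full precision carried).
Each pᵢ log₁₀ pᵢ term: 0.01942×(-1.71181)=-0.03324, 0.06796×(-1.16774)=-0.07936, 0.13592×(-0.86671)=-0.11781, 0.08738×(-1.05859)=-0.09250, 0.12621×(-0.89889)=-0.11345, 0.56311×(-0.24941)=-0.14044.
Sum = -0.57680, so H' = 0.577.

0.577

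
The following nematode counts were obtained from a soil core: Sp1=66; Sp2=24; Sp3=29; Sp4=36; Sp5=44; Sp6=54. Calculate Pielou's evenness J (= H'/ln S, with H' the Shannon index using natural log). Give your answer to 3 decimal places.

0.968

Total N = 66+24+29+36+44+54 = 253, so the proportions are 0.26087, 0.09486, 0.11462, 0.14229, 0.17391, 0.21344 (working shown to 5 dp, full precision carried).
H' = −Σ pᵢ ln pᵢ = −((-0.35054) + (-0.22343) + (-0.24829) + (-0.27745) + (-0.30421) + (-0.32964)) = 1.73355.
With S = 6 species, ln S = 1.79176, so J = 1.73355/1.79176 = 0.96752, i.e. 0.968 to 3 decimal places.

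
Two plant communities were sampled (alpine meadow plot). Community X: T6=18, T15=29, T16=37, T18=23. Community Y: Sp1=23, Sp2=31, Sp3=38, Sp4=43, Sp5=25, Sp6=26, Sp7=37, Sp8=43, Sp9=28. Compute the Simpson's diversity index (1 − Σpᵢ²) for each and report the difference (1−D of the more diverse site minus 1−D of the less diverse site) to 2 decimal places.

0.15

Community X: N=107, proportions 0.1682, 0.271, 0.3458, 0.215, giving 1−D = 0.7325 (working shown to 4 dp, full precision carried).
Community Y: N=294, proportions 0.0782, 0.1054, 0.1293, 0.1463, 0.085, 0.0884, 0.1259, 0.1463, 0.0952, giving 1−D = 0.8833.
Difference = |0.7325 − 0.8833| = 0.1508, i.e. 0.15 to 2 decimal places.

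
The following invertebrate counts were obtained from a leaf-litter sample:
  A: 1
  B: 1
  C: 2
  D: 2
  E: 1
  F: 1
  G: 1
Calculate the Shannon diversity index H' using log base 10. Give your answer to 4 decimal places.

Total N = 1+1+2+2+1+1+1 = 9, so the proportions are 0.111111, 0.111111, 0.222222, 0.222222, 0.111111, 0.111111, 0.111111 (working shown to 6 dp, full precision carried).
Each pᵢ log₁₀ pᵢ term: 0.111111×(-0.954243)=-0.106027, 0.111111×(-0.954243)=-0.106027, 0.222222×(-0.653213)=-0.145158, 0.222222×(-0.653213)=-0.145158, 0.111111×(-0.954243)=-0.106027, 0.111111×(-0.954243)=-0.106027, 0.111111×(-0.954243)=-0.106027.
Sum = -0.820451, so H' = 0.8205.

0.8205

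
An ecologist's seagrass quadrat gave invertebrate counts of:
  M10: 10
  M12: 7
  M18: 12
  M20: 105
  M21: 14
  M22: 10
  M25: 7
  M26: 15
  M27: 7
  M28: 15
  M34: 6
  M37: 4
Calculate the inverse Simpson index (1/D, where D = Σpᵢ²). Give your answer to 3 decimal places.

Total N = 10+7+12+105+14+10+7+15+7+15+6+4 = 212, so the proportions are 0.0471698, 0.0330189, 0.0566038, 0.495283, 0.0660377, 0.0471698, 0.0330189, 0.0707547, 0.0330189, 0.0707547, 0.0283019, 0.0188679 (working shown to 7 dp, full precision carried).
D = 0.0471698² + 0.0330189² + 0.0566038² + 0.495283² + 0.0660377² + 0.0471698² + 0.0330189² + 0.0707547² + 0.0330189² + 0.0707547² + 0.0283019² + 0.0188679² = 0.0022250 + 0.0010902 + 0.0032040 + 0.2453053 + 0.0043610 + 0.0022250 + 0.0010902 + 0.0050062 + 0.0010902 + 0.0050062 + 0.0008010 + 0.0003560 = 0.2717604.
So 1/D = 3.67971, i.e. 3.680 to 3 decimal places.

3.680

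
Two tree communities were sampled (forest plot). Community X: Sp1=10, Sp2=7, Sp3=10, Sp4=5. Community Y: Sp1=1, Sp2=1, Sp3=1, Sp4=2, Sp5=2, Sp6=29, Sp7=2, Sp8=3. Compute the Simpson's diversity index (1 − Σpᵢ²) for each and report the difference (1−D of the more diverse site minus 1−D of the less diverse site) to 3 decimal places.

0.247

Community X: N=32, proportions 0.3125, 0.21875, 0.3125, 0.15625, giving 1−D = 0.732422 (working shown to 6 dp, full precision carried).
Community Y: N=41, proportions 0.02439, 0.02439, 0.02439, 0.04878, 0.04878, 0.707317, 0.04878, 0.073171, giving 1−D = 0.485425.
Difference = |0.732422 − 0.485425| = 0.246997, i.e. 0.247 to 3 decimal places.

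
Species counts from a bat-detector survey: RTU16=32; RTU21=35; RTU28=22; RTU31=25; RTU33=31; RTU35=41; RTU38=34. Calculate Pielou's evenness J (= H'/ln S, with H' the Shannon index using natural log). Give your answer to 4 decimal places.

0.9908

Total N = 32+35+22+25+31+41+34 = 220, so the proportions are 0.145455, 0.159091, 0.1, 0.113636, 0.140909, 0.186364, 0.154545 (working shown to 6 dp, full precision carried).
H' = −Σ pᵢ ln pᵢ = −((-0.280421) + (-0.292454) + (-0.230259) + (-0.247131) + (-0.276131) + (-0.313101) + (-0.288578)) = 1.928074.
With S = 7 species, ln S = 1.945910, so J = 1.928074/1.945910 = 0.990834, i.e. 0.9908 to 4 decimal places.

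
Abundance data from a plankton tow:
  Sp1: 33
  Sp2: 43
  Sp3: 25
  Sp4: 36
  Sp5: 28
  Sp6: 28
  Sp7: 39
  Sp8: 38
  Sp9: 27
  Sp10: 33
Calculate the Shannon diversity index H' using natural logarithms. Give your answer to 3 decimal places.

Total N = 33+43+25+36+28+28+39+38+27+33 = 330, so the proportions are 0.1, 0.1303, 0.07576, 0.10909, 0.08485, 0.08485, 0.11818, 0.11515, 0.08182, 0.1 (working shown to 5 dp, full precision carried).
Each pᵢ ln pᵢ term: 0.1×(-2.30259)=-0.23026, 0.1303×(-2.03789)=-0.26554, 0.07576×(-2.58022)=-0.19547, 0.10909×(-2.21557)=-0.24170, 0.08485×(-2.46689)=-0.20931, 0.08485×(-2.46689)=-0.20931, 0.11818×(-2.13553)=-0.25238, 0.11515×(-2.16151)=-0.24890, 0.08182×(-2.50326)=-0.20481, 0.1×(-2.30259)=-0.23026.
Sum = -2.28795, so H' = 2.288.

2.288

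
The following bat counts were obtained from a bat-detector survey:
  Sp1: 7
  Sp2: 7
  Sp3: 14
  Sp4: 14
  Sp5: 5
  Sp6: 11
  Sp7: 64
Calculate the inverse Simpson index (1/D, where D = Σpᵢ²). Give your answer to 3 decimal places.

3.145

Total N = 7+7+14+14+5+11+64 = 122, so the proportions are 0.057377, 0.057377, 0.114754, 0.114754, 0.040984, 0.090164, 0.52459 (working shown to 6 dp, full precision carried).
D = 0.057377² + 0.057377² + 0.114754² + 0.114754² + 0.040984² + 0.090164² + 0.52459² = 0.003292 + 0.003292 + 0.013169 + 0.013169 + 0.001680 + 0.008130 + 0.275195 = 0.317925.
So 1/D = 3.14539, i.e. 3.145 to 3 decimal places.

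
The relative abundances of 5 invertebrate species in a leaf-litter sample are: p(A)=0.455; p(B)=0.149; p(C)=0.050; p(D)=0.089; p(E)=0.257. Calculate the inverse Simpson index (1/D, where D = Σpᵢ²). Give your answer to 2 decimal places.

3.27

D = 0.455² + 0.149² + 0.05² + 0.089² + 0.257² = 0.207025 + 0.022201 + 0.002500 + 0.007921 + 0.066049 = 0.305696 (working shown to 6 dp, full precision carried).
So 1/D = 3.2712, i.e. 3.27 to 2 decimal places.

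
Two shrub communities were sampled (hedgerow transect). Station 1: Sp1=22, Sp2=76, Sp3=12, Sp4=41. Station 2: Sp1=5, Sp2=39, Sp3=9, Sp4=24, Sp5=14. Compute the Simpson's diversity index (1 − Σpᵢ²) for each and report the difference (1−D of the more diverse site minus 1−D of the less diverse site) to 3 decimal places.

Station 1: N=151, proportions 0.1457, 0.50331, 0.07947, 0.27152, giving 1−D = 0.64541 (working shown to 5 dp, full precision carried).
Station 2: N=91, proportions 0.05495, 0.42857, 0.0989, 0.26374, 0.15385, giving 1−D = 0.71030.
Difference = |0.64541 − 0.71030| = 0.06489, i.e. 0.065 to 3 decimal places.

0.065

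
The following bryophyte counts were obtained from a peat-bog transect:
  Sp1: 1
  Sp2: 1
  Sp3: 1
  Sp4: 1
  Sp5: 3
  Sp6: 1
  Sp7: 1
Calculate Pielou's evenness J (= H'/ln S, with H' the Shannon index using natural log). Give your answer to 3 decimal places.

Total N = 1+1+1+1+3+1+1 = 9, so the proportions are 0.11111, 0.11111, 0.11111, 0.11111, 0.33333, 0.11111, 0.11111 (working shown to 5 dp, full precision carried).
H' = −Σ pᵢ ln pᵢ = −((-0.24414) + (-0.24414) + (-0.24414) + (-0.24414) + (-0.36620) + (-0.24414) + (-0.24414)) = 1.83102.
With S = 7 species, ln S = 1.94591, so J = 1.83102/1.94591 = 0.94096, i.e. 0.941 to 3 decimal places.

0.941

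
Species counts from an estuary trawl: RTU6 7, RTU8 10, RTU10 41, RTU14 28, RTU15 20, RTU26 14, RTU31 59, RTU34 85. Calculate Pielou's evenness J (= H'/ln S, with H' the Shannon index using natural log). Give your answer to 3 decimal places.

0.865

Total N = 7+10+41+28+20+14+59+85 = 264, so the proportions are 0.02652, 0.03788, 0.1553, 0.10606, 0.07576, 0.05303, 0.22348, 0.32197 (working shown to 5 dp, full precision carried).
H' = −Σ pᵢ ln pᵢ = −((-0.09625) + (-0.12399) + (-0.28923) + (-0.23797) + (-0.19547) + (-0.15574) + (-0.33487) + (-0.36489)) = 1.79842.
With S = 8 species, ln S = 2.07944, so J = 1.79842/2.07944 = 0.86486, i.e. 0.865 to 3 decimal places.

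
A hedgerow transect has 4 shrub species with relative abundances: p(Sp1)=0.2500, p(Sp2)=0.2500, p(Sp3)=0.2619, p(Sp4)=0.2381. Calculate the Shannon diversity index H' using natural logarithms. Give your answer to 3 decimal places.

1.386

Each pᵢ ln pᵢ term (working shown to 5 dp, full precision carried): 0.25×(-1.38629)=-0.34657, 0.25×(-1.38629)=-0.34657, 0.2619×(-1.33979)=-0.35089, 0.2381×(-1.43506)=-0.34169.
Sum = -1.38573, so H' = 1.386.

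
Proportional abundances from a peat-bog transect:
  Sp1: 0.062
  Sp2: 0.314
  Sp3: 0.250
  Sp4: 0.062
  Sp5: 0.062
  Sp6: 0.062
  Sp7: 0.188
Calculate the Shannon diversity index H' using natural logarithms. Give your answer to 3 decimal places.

1.714

Each pᵢ ln pᵢ term (working shown to 5 dp, full precision carried): 0.062×(-2.78062)=-0.17240, 0.314×(-1.15836)=-0.36373, 0.25×(-1.38629)=-0.34657, 0.062×(-2.78062)=-0.17240, 0.062×(-2.78062)=-0.17240, 0.062×(-2.78062)=-0.17240, 0.188×(-1.67131)=-0.31421.
Sum = -1.71410, so H' = 1.714.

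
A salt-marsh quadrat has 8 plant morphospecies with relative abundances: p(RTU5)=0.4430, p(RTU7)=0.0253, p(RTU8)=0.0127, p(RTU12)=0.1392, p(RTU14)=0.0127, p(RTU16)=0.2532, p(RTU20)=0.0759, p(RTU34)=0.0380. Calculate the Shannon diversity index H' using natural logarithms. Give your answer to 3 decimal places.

1.507

Each pᵢ ln pᵢ term (working shown to 5 dp, full precision carried): 0.443×(-0.81419)=-0.36068, 0.0253×(-3.67695)=-0.09303, 0.0127×(-4.36615)=-0.05545, 0.1392×(-1.97184)=-0.27448, 0.0127×(-4.36615)=-0.05545, 0.2532×(-1.37358)=-0.34779, 0.0759×(-2.57834)=-0.19570, 0.038×(-3.27017)=-0.12427.
Sum = -1.50684, so H' = 1.507.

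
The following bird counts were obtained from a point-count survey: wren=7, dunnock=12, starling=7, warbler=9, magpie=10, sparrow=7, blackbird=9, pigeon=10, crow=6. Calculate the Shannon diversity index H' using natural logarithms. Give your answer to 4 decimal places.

2.1745

Total N = 7+12+7+9+10+7+9+10+6 = 77, so the proportions are 0.090909, 0.155844, 0.090909, 0.116883, 0.12987, 0.090909, 0.116883, 0.12987, 0.077922 (working shown to 6 dp, full precision carried).
Each pᵢ ln pᵢ term: 0.090909×(-2.397895)=-0.217990, 0.155844×(-1.858899)=-0.289699, 0.090909×(-2.397895)=-0.217990, 0.116883×(-2.146581)=-0.250899, 0.12987×(-2.041220)=-0.265094, 0.090909×(-2.397895)=-0.217990, 0.116883×(-2.146581)=-0.250899, 0.12987×(-2.041220)=-0.265094, 0.077922×(-2.552046)=-0.198861.
Sum = -2.174516, so H' = 2.1745.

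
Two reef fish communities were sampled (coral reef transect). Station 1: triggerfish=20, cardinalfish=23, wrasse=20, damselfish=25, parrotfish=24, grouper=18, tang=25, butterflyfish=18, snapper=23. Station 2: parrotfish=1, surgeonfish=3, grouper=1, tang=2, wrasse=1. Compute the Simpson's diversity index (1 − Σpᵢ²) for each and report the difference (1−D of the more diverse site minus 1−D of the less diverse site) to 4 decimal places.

Station 1: N=196, proportions 0.102041, 0.117347, 0.102041, 0.127551, 0.122449, 0.091837, 0.127551, 0.091837, 0.117347, giving 1−D = 0.887234 (working shown to 6 dp, full precision carried).
Station 2: N=8, proportions 0.125, 0.375, 0.125, 0.25, 0.125, giving 1−D = 0.750000.
Difference = |0.887234 − 0.750000| = 0.137234, i.e. 0.1372 to 4 decimal places.

0.1372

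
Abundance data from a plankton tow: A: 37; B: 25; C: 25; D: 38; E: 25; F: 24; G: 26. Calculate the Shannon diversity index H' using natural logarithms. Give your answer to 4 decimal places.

Total N = 37+25+25+38+25+24+26 = 200, so the proportions are 0.185, 0.125, 0.125, 0.19, 0.125, 0.12, 0.13 (working shown to 6 dp, full precision carried).
Each pᵢ ln pᵢ term: 0.185×(-1.687399)=-0.312169, 0.125×(-2.079442)=-0.259930, 0.125×(-2.079442)=-0.259930, 0.19×(-1.660731)=-0.315539, 0.125×(-2.079442)=-0.259930, 0.12×(-2.120264)=-0.254432, 0.13×(-2.040221)=-0.265229.
Sum = -1.927159, so H' = 1.9272.

1.9272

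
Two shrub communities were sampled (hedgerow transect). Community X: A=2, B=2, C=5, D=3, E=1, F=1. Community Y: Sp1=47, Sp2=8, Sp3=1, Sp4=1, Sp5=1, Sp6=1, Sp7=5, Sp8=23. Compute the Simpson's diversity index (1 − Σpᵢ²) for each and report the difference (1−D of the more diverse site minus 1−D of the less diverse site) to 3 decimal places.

Community X: N=14, proportions 0.14286, 0.14286, 0.35714, 0.21429, 0.07143, 0.07143, giving 1−D = 0.77551 (working shown to 5 dp, full precision carried).
Community Y: N=87, proportions 0.54023, 0.09195, 0.01149, 0.01149, 0.01149, 0.01149, 0.05747, 0.26437, giving 1−D = 0.62597.
Difference = |0.77551 − 0.62597| = 0.14954, i.e. 0.150 to 3 decimal places.

0.150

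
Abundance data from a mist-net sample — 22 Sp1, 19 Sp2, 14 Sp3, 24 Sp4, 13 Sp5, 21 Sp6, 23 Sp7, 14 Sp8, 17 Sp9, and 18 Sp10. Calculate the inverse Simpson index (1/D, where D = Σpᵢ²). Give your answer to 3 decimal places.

9.600

Total N = 22+19+14+24+13+21+23+14+17+18 = 185, so the proportions are 0.1189189, 0.1027027, 0.0756757, 0.1297297, 0.0702703, 0.1135135, 0.1243243, 0.0756757, 0.0918919, 0.0972973 (working shown to 7 dp, full precision carried).
D = 0.1189189² + 0.1027027² + 0.0756757² + 0.1297297² + 0.0702703² + 0.1135135² + 0.1243243² + 0.0756757² + 0.0918919² + 0.0972973² = 0.0141417 + 0.0105478 + 0.0057268 + 0.0168298 + 0.0049379 + 0.0128853 + 0.0154565 + 0.0057268 + 0.0084441 + 0.0094668 = 0.1041636.
So 1/D = 9.60028, i.e. 9.600 to 3 decimal places.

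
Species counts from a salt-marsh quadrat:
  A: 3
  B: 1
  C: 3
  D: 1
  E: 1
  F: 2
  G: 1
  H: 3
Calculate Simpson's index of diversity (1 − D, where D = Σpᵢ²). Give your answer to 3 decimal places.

Total N = 3+1+3+1+1+2+1+3 = 15, so the proportions are 0.2, 0.06667, 0.2, 0.06667, 0.06667, 0.13333, 0.06667, 0.2 (working shown to 5 dp, full precision carried).
D = 0.2² + 0.06667² + 0.2² + 0.06667² + 0.06667² + 0.13333² + 0.06667² + 0.2² = 0.04000 + 0.00444 + 0.04000 + 0.00444 + 0.00444 + 0.01778 + 0.00444 + 0.04000 = 0.15556.
So 1 − D = 0.84444, i.e. 0.844 to 3 decimal places.

0.844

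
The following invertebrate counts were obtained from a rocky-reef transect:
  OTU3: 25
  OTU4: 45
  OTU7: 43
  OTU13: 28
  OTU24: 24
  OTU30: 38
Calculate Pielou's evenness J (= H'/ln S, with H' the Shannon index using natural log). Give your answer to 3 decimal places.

0.982

Total N = 25+45+43+28+24+38 = 203, so the proportions are 0.12315, 0.22167, 0.21182, 0.13793, 0.11823, 0.18719 (working shown to 5 dp, full precision carried).
H' = −Σ pᵢ ln pᵢ = −((-0.25792) + (-0.33396) + (-0.32875) + (-0.27324) + (-0.25243) + (-0.31366)) = 1.75997.
With S = 6 species, ln S = 1.79176, so J = 1.75997/1.79176 = 0.98226, i.e. 0.982 to 3 decimal places.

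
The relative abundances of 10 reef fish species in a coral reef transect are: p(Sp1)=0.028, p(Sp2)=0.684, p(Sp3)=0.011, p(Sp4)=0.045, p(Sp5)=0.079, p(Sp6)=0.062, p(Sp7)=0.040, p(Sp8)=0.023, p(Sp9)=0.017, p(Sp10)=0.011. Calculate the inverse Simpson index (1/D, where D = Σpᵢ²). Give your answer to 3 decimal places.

D = 0.028² + 0.684² + 0.011² + 0.045² + 0.079² + 0.062² + 0.04² + 0.023² + 0.017² + 0.011² = 0.000784 + 0.467856 + 0.000121 + 0.002025 + 0.006241 + 0.003844 + 0.001600 + 0.000529 + 0.000289 + 0.000121 = 0.483410 (working shown to 6 dp, full precision carried).
So 1/D = 2.06864, i.e. 2.069 to 3 decimal places.

2.069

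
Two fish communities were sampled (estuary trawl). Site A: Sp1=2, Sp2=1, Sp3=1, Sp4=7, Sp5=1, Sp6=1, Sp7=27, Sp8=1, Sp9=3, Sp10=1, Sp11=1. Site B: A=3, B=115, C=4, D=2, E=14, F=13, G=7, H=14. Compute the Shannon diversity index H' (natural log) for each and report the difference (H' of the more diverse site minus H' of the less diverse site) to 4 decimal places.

0.2833

Site A: N=46, proportions 0.043478, 0.021739, 0.021739, 0.152174, 0.021739, 0.021739, 0.586957, 0.021739, 0.065217, 0.021739, 0.021739, giving H' = 1.496226 (working shown to 6 dp, full precision carried).
Site B: N=172, proportions 0.017442, 0.668605, 0.023256, 0.011628, 0.081395, 0.075581, 0.040698, 0.081395, giving H' = 1.212879.
Difference = |1.496226 − 1.212879| = 0.283347, i.e. 0.2833 to 4 decimal places.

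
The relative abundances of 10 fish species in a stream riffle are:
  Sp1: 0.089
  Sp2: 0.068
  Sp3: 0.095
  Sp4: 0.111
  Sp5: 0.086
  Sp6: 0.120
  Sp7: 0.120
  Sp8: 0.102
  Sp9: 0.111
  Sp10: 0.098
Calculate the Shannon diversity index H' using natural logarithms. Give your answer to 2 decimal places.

Each pᵢ ln pᵢ term (working shown to 4 dp, full precision carried): 0.089×(-2.4191)=-0.2153, 0.068×(-2.6882)=-0.1828, 0.095×(-2.3539)=-0.2236, 0.111×(-2.1982)=-0.2440, 0.086×(-2.4534)=-0.2110, 0.12×(-2.1203)=-0.2544, 0.12×(-2.1203)=-0.2544, 0.102×(-2.2828)=-0.2328, 0.111×(-2.1982)=-0.2440, 0.098×(-2.3228)=-0.2276.
Sum = -2.2901, so H' = 2.29.

2.29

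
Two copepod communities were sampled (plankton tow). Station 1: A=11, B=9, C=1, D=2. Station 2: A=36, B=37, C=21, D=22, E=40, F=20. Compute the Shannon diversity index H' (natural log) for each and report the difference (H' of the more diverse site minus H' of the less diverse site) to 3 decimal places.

0.681

Station 1: N=23, proportions 0.47826, 0.3913, 0.04348, 0.08696, giving H' = 1.06862 (working shown to 5 dp, full precision carried).
Station 2: N=176, proportions 0.20455, 0.21023, 0.11932, 0.125, 0.22727, 0.11364, giving H' = 1.74993.
Difference = |1.06862 − 1.74993| = 0.68131, i.e. 0.681 to 3 decimal places.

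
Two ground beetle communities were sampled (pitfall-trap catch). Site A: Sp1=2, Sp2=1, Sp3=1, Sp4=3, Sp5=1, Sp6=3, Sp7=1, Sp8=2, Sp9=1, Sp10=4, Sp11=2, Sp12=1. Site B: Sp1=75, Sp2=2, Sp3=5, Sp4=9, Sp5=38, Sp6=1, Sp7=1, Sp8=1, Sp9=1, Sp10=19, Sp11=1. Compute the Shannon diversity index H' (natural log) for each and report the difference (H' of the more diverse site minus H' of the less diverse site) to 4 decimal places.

Site A: N=22, proportions 0.090909, 0.045455, 0.045455, 0.136364, 0.045455, 0.136364, 0.045455, 0.090909, 0.045455, 0.181818, 0.090909, 0.045455, giving H' = 2.350327 (working shown to 6 dp, full precision carried).
Site B: N=153, proportions 0.490196, 0.013072, 0.03268, 0.058824, 0.248366, 0.006536, 0.006536, 0.006536, 0.006536, 0.124183, 0.006536, giving H' = 1.454015.
Difference = |2.350327 − 1.454015| = 0.896312, i.e. 0.8963 to 4 decimal places.

0.8963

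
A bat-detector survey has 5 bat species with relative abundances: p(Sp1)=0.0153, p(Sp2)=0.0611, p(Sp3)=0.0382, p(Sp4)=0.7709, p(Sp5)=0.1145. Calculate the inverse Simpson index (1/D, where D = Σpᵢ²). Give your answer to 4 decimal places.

1.6318

D = 0.0153² + 0.0611² + 0.0382² + 0.7709² + 0.1145² = 0.0002341 + 0.0037332 + 0.0014592 + 0.5942868 + 0.0131103 = 0.6128236 (working shown to 7 dp, full precision carried).
So 1/D = 1.631791, i.e. 1.6318 to 4 decimal places.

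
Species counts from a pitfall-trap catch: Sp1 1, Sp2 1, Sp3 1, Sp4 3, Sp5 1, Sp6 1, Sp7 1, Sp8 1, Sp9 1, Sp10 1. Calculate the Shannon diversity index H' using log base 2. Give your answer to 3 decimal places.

Total N = 1+1+1+3+1+1+1+1+1+1 = 12, so the proportions are 0.08333, 0.08333, 0.08333, 0.25, 0.08333, 0.08333, 0.08333, 0.08333, 0.08333, 0.08333 (working shown to 5 dp, full precision carried).
Each pᵢ log₂ pᵢ term: 0.08333×(-3.58496)=-0.29875, 0.08333×(-3.58496)=-0.29875, 0.08333×(-3.58496)=-0.29875, 0.25×(-2.00000)=-0.50000, 0.08333×(-3.58496)=-0.29875, 0.08333×(-3.58496)=-0.29875, 0.08333×(-3.58496)=-0.29875, 0.08333×(-3.58496)=-0.29875, 0.08333×(-3.58496)=-0.29875, 0.08333×(-3.58496)=-0.29875.
Sum = -3.18872, so H' = 3.189.

3.189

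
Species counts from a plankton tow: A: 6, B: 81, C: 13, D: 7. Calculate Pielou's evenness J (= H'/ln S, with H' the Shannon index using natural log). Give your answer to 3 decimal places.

0.582

Total N = 6+81+13+7 = 107, so the proportions are 0.05607, 0.75701, 0.1215, 0.06542 (working shown to 5 dp, full precision carried).
H' = −Σ pᵢ ln pᵢ = −((-0.16156) + (-0.21074) + (-0.25610) + (-0.17840)) = 0.80679.
With S = 4 species, ln S = 1.38629, so J = 0.80679/1.38629 = 0.58197, i.e. 0.582 to 3 decimal places.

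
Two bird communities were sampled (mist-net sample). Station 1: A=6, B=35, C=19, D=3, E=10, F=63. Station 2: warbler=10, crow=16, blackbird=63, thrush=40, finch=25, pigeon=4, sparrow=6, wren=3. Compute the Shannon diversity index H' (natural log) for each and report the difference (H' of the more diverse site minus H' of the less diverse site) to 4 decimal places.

Station 1: N=136, proportions 0.044118, 0.257353, 0.139706, 0.022059, 0.073529, 0.463235, giving H' = 1.394484 (working shown to 6 dp, full precision carried).
Station 2: N=167, proportions 0.05988, 0.095808, 0.377246, 0.239521, 0.149701, 0.023952, 0.035928, 0.017964, giving H' = 1.668752.
Difference = |1.394484 − 1.668752| = 0.274268, i.e. 0.2743 to 4 decimal places.

0.2743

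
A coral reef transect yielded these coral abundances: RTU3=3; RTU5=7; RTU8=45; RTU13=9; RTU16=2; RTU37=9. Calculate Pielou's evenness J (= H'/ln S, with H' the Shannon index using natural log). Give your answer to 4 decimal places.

Total N = 3+7+45+9+2+9 = 75, so the proportions are 0.04, 0.093333, 0.6, 0.12, 0.026667, 0.12 (working shown to 6 dp, full precision carried).
H' = −Σ pᵢ ln pᵢ = −((-0.128755) + (-0.221347) + (-0.306495) + (-0.254432) + (-0.096649) + (-0.254432)) = 1.262110.
With S = 6 species, ln S = 1.791759, so J = 1.262110/1.791759 = 0.704397, i.e. 0.7044 to 4 decimal places.

0.7044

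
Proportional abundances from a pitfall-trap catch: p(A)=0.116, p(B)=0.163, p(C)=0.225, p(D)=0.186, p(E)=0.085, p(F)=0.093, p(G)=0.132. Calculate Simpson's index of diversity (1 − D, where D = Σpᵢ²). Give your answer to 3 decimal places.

0.841

D = 0.116² + 0.163² + 0.225² + 0.186² + 0.085² + 0.093² + 0.132² = 0.01346 + 0.02657 + 0.05063 + 0.03460 + 0.00723 + 0.00865 + 0.01742 = 0.15854 (working shown to 5 dp, full precision carried).
So 1 − D = 0.84146, i.e. 0.841 to 3 decimal places.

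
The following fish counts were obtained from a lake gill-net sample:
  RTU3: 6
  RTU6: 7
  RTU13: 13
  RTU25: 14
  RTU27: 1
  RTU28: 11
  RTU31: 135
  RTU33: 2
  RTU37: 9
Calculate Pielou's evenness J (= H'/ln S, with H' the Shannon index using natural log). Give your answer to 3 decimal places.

Total N = 6+7+13+14+1+11+135+2+9 = 198, so the proportions are 0.0303, 0.03535, 0.06566, 0.07071, 0.00505, 0.05556, 0.68182, 0.0101, 0.04545 (working shown to 5 dp, full precision carried).
H' = −Σ pᵢ ln pᵢ = −((-0.10595) + (-0.11816) + (-0.17880) + (-0.18732) + (-0.02671) + (-0.16058) + (-0.26113) + (-0.04642) + (-0.14050)) = 1.22557.
With S = 9 species, ln S = 2.19722, so J = 1.22557/2.19722 = 0.55778, i.e. 0.558 to 3 decimal places.

0.558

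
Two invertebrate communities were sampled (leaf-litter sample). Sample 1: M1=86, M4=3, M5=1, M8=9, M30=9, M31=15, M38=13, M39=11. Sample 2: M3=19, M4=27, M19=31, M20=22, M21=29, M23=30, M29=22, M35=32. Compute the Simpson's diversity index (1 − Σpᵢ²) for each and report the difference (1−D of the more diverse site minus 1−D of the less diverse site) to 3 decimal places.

0.245

Sample 1: N=147, proportions 0.585034, 0.020408, 0.006803, 0.061224, 0.061224, 0.102041, 0.088435, 0.07483, giving 1−D = 0.625943 (working shown to 6 dp, full precision carried).
Sample 2: N=212, proportions 0.089623, 0.127358, 0.146226, 0.103774, 0.136792, 0.141509, 0.103774, 0.150943, giving 1−D = 0.871307.
Difference = |0.625943 − 0.871307| = 0.245364, i.e. 0.245 to 3 decimal places.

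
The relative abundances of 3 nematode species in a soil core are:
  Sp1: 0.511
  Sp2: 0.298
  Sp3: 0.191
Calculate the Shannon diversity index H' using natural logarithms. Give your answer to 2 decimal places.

Each pᵢ ln pᵢ term (working shown to 4 dp, full precision carried): 0.511×(-0.6714)=-0.3431, 0.298×(-1.2107)=-0.3608, 0.191×(-1.6555)=-0.3162.
Sum = -1.0201, so H' = 1.02.

1.02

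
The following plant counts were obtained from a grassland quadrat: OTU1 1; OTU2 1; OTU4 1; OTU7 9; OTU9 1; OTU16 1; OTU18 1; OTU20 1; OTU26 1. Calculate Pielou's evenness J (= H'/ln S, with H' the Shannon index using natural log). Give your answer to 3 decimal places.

0.760

Total N = 1+1+1+9+1+1+1+1+1 = 17, so the proportions are 0.05882, 0.05882, 0.05882, 0.52941, 0.05882, 0.05882, 0.05882, 0.05882, 0.05882 (working shown to 5 dp, full precision carried).
H' = −Σ pᵢ ln pᵢ = −((-0.16666) + (-0.16666) + (-0.16666) + (-0.33670) + (-0.16666) + (-0.16666) + (-0.16666) + (-0.16666) + (-0.16666)) = 1.66998.
With S = 9 species, ln S = 2.19722, so J = 1.66998/2.19722 = 0.76004, i.e. 0.760 to 3 decimal places.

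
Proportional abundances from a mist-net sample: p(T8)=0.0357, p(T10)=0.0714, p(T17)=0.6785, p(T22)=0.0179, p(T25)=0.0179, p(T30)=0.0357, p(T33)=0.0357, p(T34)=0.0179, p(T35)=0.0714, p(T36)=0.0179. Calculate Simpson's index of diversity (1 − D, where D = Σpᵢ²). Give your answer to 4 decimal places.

0.5243

D = 0.0357² + 0.0714² + 0.6785² + 0.0179² + 0.0179² + 0.0357² + 0.0357² + 0.0179² + 0.0714² + 0.0179² = 0.001274 + 0.005098 + 0.460362 + 0.000320 + 0.000320 + 0.001274 + 0.001274 + 0.000320 + 0.005098 + 0.000320 = 0.475663 (working shown to 6 dp, full precision carried).
So 1 − D = 0.524337, i.e. 0.5243 to 4 decimal places.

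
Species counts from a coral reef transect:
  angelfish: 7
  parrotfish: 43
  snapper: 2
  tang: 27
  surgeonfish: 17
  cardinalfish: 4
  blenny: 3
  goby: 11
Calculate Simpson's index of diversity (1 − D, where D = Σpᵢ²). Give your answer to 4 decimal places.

Total N = 7+43+2+27+17+4+3+11 = 114, so the proportions are 0.061404, 0.377193, 0.017544, 0.236842, 0.149123, 0.035088, 0.026316, 0.096491 (working shown to 6 dp, full precision carried).
D = 0.061404² + 0.377193² + 0.017544² + 0.236842² + 0.149123² + 0.035088² + 0.026316² + 0.096491² = 0.003770 + 0.142275 + 0.000308 + 0.056094 + 0.022238 + 0.001231 + 0.000693 + 0.009311 = 0.235919.
So 1 − D = 0.764081, i.e. 0.7641 to 4 decimal places.

0.7641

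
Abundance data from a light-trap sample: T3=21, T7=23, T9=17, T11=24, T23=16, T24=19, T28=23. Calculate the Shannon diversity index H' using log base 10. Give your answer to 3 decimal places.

0.841

Total N = 21+23+17+24+16+19+23 = 143, so the proportions are 0.14685, 0.16084, 0.11888, 0.16783, 0.11189, 0.13287, 0.16084 (working shown to 5 dp, full precision carried).
Each pᵢ log₁₀ pᵢ term: 0.14685×(-0.83312)=-0.12235, 0.16084×(-0.79361)=-0.12764, 0.11888×(-0.92489)=-0.10995, 0.16783×(-0.77512)=-0.13009, 0.11189×(-0.95122)=-0.10643, 0.13287×(-0.87658)=-0.11647, 0.16084×(-0.79361)=-0.12764.
Sum = -0.84057, so H' = 0.841.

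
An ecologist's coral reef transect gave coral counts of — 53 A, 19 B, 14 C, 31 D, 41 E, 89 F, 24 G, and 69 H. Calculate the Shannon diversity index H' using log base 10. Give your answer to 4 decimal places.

0.8327

Total N = 53+19+14+31+41+89+24+69 = 340, so the proportions are 0.155882, 0.055882, 0.041176, 0.091176, 0.120588, 0.261765, 0.070588, 0.202941 (working shown to 6 dp, full precision carried).
Each pᵢ log₁₀ pᵢ term: 0.155882×(-0.807203)=-0.125829, 0.055882×(-1.252725)=-0.070005, 0.041176×(-1.385351)=-0.057044, 0.091176×(-1.040117)=-0.094834, 0.120588×(-0.918695)=-0.110784, 0.261765×(-0.582089)=-0.152370, 0.070588×(-1.151268)=-0.081266, 0.202941×(-0.692630)=-0.140563.
Sum = -0.832695, so H' = 0.8327.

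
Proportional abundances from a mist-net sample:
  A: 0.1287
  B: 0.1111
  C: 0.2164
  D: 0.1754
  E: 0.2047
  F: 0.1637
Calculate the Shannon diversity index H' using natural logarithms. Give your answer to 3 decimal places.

1.765

Each pᵢ ln pᵢ term (working shown to 5 dp, full precision carried): 0.1287×(-2.05027)=-0.26387, 0.1111×(-2.19732)=-0.24412, 0.2164×(-1.53063)=-0.33123, 0.1754×(-1.74069)=-0.30532, 0.2047×(-1.58621)=-0.32470, 0.1637×(-1.80972)=-0.29625.
Sum = -1.76548, so H' = 1.765.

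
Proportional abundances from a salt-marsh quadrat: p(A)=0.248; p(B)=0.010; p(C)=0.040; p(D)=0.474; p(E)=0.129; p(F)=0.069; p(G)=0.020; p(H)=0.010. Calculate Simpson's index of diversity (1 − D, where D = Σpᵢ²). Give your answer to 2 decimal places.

D = 0.248² + 0.01² + 0.04² + 0.474² + 0.129² + 0.069² + 0.02² + 0.01² = 0.0615 + 0.0001 + 0.0016 + 0.2247 + 0.0166 + 0.0048 + 0.0004 + 0.0001 = 0.3098 (working shown to 4 dp, full precision carried).
So 1 − D = 0.6902, i.e. 0.69 to 2 decimal places.

0.69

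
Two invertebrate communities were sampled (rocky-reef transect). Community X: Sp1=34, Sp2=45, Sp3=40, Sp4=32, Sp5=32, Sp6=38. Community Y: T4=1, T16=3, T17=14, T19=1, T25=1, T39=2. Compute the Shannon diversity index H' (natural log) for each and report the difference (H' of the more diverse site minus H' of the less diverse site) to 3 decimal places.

Community X: N=221, proportions 0.1538462, 0.2036199, 0.1809955, 0.1447964, 0.1447964, 0.1719457, giving H' = 1.7837436 (working shown to 7 dp, full precision carried).
Community Y: N=22, proportions 0.0454545, 0.1363636, 0.6363636, 0.0454545, 0.0454545, 0.0909091, giving H' = 1.1988182.
Difference = |1.7837436 − 1.1988182| = 0.5849254, i.e. 0.585 to 3 decimal places.

0.585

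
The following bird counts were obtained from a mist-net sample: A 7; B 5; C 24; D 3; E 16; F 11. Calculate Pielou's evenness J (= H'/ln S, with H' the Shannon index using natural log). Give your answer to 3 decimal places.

0.884

Total N = 7+5+24+3+16+11 = 66, so the proportions are 0.10606, 0.07576, 0.36364, 0.04545, 0.24242, 0.16667 (working shown to 5 dp, full precision carried).
H' = −Σ pᵢ ln pᵢ = −((-0.23797) + (-0.19547) + (-0.36785) + (-0.14050) + (-0.34353) + (-0.29863)) = 1.58396.
With S = 6 species, ln S = 1.79176, so J = 1.58396/1.79176 = 0.88402, i.e. 0.884 to 3 decimal places.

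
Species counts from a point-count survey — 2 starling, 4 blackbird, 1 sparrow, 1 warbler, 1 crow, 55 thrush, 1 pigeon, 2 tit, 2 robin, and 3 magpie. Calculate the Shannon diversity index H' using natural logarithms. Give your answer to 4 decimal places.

1.0350

Total N = 2+4+1+1+1+55+1+2+2+3 = 72, so the proportions are 0.027778, 0.055556, 0.013889, 0.013889, 0.013889, 0.763889, 0.013889, 0.027778, 0.027778, 0.041667 (working shown to 6 dp, full precision carried).
Each pᵢ ln pᵢ term: 0.027778×(-3.583519)=-0.099542, 0.055556×(-2.890372)=-0.160576, 0.013889×(-4.276666)=-0.059398, 0.013889×(-4.276666)=-0.059398, 0.013889×(-4.276666)=-0.059398, 0.763889×(-0.269333)=-0.205740, 0.013889×(-4.276666)=-0.059398, 0.027778×(-3.583519)=-0.099542, 0.027778×(-3.583519)=-0.099542, 0.041667×(-3.178054)=-0.132419.
Sum = -1.034955, so H' = 1.0350.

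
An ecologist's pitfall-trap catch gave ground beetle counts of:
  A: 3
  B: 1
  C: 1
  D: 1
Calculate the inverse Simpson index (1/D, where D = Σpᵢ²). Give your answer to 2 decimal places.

3.00

Total N = 3+1+1+1 = 6, so the proportions are 0.5, 0.16667, 0.16667, 0.16667 (working shown to 5 dp, full precision carried).
D = 0.5² + 0.16667² + 0.16667² + 0.16667² = 0.25000 + 0.02778 + 0.02778 + 0.02778 = 0.33333.
So 1/D = 3.0000, i.e. 3.00 to 2 decimal places.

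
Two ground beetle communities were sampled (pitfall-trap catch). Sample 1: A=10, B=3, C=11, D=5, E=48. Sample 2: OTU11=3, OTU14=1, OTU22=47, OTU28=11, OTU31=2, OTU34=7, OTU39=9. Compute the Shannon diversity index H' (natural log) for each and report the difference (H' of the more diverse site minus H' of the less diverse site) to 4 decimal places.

0.1727

Sample 1: N=77, proportions 0.12987, 0.038961, 0.142857, 0.064935, 0.623377, giving H' = 1.141684 (working shown to 6 dp, full precision carried).
Sample 2: N=80, proportions 0.0375, 0.0125, 0.5875, 0.1375, 0.025, 0.0875, 0.1125, giving H' = 1.314373.
Difference = |1.141684 − 1.314373| = 0.172689, i.e. 0.1727 to 4 decimal places.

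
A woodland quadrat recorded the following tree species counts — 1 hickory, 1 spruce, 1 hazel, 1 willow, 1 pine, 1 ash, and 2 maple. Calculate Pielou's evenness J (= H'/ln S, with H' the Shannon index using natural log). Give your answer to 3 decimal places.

0.980

Total N = 1+1+1+1+1+1+2 = 8, so the proportions are 0.125, 0.125, 0.125, 0.125, 0.125, 0.125, 0.25 (working shown to 5 dp, full precision carried).
H' = −Σ pᵢ ln pᵢ = −((-0.25993) + (-0.25993) + (-0.25993) + (-0.25993) + (-0.25993) + (-0.25993) + (-0.34657)) = 1.90615.
With S = 7 species, ln S = 1.94591, so J = 1.90615/1.94591 = 0.97957, i.e. 0.980 to 3 decimal places.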